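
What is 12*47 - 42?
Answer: 522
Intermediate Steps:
12*47 - 42 = 564 - 42 = 522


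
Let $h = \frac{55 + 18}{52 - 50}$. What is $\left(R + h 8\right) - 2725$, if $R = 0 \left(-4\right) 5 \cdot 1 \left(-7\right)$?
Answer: $-2433$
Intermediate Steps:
$h = \frac{73}{2} \approx 36.5$
$R = 0$ ($R = 0 \cdot 5 \cdot 1 \left(-7\right) = 0 \cdot 1 \left(-7\right) = 0 \left(-7\right) = 0$)
$\left(R + h 8\right) - 2725 = \left(0 + \frac{73}{2} \cdot 8\right) - 2725 = \left(0 + 292\right) - 2725 = 292 - 2725 = -2433$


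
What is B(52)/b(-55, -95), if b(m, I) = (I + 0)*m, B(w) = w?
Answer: 52/5225 ≈ 0.0099522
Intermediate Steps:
b(m, I) = I*m
B(52)/b(-55, -95) = 52/((-95*(-55))) = 52/5225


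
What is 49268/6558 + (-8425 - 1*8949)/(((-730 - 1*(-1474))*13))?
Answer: 30215117/5285748 ≈ 5.7163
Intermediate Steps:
49268/6558 + (-8425 - 1*8949)/(((-730 - 1*(-1474))*13)) = 49268*(1/6558) + (-8425 - 8949)/(((-730 + 1474)*13)) = 24634/3279 - 17374/(744*13) = 24634/3279 - 17374/9672 = 24634/3279 - 17374*1/9672 = 24634/3279 - 8687/4836 = 30215117/5285748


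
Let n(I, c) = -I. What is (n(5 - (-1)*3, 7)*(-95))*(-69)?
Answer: -52440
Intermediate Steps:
(n(5 - (-1)*3, 7)*(-95))*(-69) = (-(5 - (-1)*3)*(-95))*(-69) = (-(5 - 1*(-3))*(-95))*(-69) = (-(5 + 3)*(-95))*(-69) = (-1*8*(-95))*(-69) = -8*(-95)*(-69) = 760*(-69) = -52440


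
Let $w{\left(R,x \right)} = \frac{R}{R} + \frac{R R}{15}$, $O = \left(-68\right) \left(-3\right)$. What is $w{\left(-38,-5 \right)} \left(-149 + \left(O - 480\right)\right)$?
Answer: $- \frac{124015}{3} \approx -41338.0$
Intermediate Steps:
$O = 204$
$w{\left(R,x \right)} = 1 + \frac{R^{2}}{15}$ ($w{\left(R,x \right)} = 1 + R^{2} \cdot \frac{1}{15} = 1 + \frac{R^{2}}{15}$)
$w{\left(-38,-5 \right)} \left(-149 + \left(O - 480\right)\right) = \left(1 + \frac{\left(-38\right)^{2}}{15}\right) \left(-149 + \left(204 - 480\right)\right) = \left(1 + \frac{1}{15} \cdot 1444\right) \left(-149 + \left(204 - 480\right)\right) = \left(1 + \frac{1444}{15}\right) \left(-149 - 276\right) = \frac{1459}{15} \left(-425\right) = - \frac{124015}{3}$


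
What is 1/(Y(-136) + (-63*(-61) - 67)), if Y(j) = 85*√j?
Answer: 472/1905097 - 85*I*√34/7620388 ≈ 0.00024776 - 6.504e-5*I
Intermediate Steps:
1/(Y(-136) + (-63*(-61) - 67)) = 1/(85*√(-136) + (-63*(-61) - 67)) = 1/(85*(2*I*√34) + (3843 - 67)) = 1/(170*I*√34 + 3776) = 1/(3776 + 170*I*√34)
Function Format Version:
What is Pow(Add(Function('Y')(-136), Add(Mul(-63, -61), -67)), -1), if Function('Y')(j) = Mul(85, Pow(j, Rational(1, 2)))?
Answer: Add(Rational(472, 1905097), Mul(Rational(-85, 7620388), I, Pow(34, Rational(1, 2)))) ≈ Add(0.00024776, Mul(-6.5040e-5, I))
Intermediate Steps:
Pow(Add(Function('Y')(-136), Add(Mul(-63, -61), -67)), -1) = Pow(Add(Mul(85, Pow(-136, Rational(1, 2))), Add(Mul(-63, -61), -67)), -1) = Pow(Add(Mul(85, Mul(2, I, Pow(34, Rational(1, 2)))), Add(3843, -67)), -1) = Pow(Add(Mul(170, I, Pow(34, Rational(1, 2))), 3776), -1) = Pow(Add(3776, Mul(170, I, Pow(34, Rational(1, 2)))), -1)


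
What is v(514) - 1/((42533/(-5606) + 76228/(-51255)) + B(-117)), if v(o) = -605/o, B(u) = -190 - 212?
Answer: -4194861085535/3571279442206 ≈ -1.1746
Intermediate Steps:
B(u) = -402
v(514) - 1/((42533/(-5606) + 76228/(-51255)) + B(-117)) = -605/514 - 1/((42533/(-5606) + 76228/(-51255)) - 402) = -605*1/514 - 1/((42533*(-1/5606) + 76228*(-1/51255)) - 402) = -605/514 - 1/((-42533/5606 - 4484/3015) - 402) = -605/514 - 1/(-153374299/16902090 - 402) = -605/514 - 1/(-6948014479/16902090) = -605/514 - 1*(-16902090/6948014479) = -605/514 + 16902090/6948014479 = -4194861085535/3571279442206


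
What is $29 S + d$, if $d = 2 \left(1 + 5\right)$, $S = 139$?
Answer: $4043$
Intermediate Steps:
$d = 12$ ($d = 2 \cdot 6 = 12$)
$29 S + d = 29 \cdot 139 + 12 = 4031 + 12 = 4043$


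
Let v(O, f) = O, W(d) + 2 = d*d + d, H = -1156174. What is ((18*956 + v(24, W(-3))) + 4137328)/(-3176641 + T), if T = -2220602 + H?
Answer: -4154560/6553417 ≈ -0.63395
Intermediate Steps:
W(d) = -2 + d + d² (W(d) = -2 + (d*d + d) = -2 + (d² + d) = -2 + (d + d²) = -2 + d + d²)
T = -3376776 (T = -2220602 - 1156174 = -3376776)
((18*956 + v(24, W(-3))) + 4137328)/(-3176641 + T) = ((18*956 + 24) + 4137328)/(-3176641 - 3376776) = ((17208 + 24) + 4137328)/(-6553417) = (17232 + 4137328)*(-1/6553417) = 4154560*(-1/6553417) = -4154560/6553417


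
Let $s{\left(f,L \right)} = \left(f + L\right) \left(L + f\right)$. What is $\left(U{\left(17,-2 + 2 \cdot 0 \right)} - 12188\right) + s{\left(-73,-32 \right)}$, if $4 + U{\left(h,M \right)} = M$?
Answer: $-1169$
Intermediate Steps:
$U{\left(h,M \right)} = -4 + M$
$s{\left(f,L \right)} = \left(L + f\right)^{2}$ ($s{\left(f,L \right)} = \left(L + f\right) \left(L + f\right) = \left(L + f\right)^{2}$)
$\left(U{\left(17,-2 + 2 \cdot 0 \right)} - 12188\right) + s{\left(-73,-32 \right)} = \left(\left(-4 + \left(-2 + 2 \cdot 0\right)\right) - 12188\right) + \left(-32 - 73\right)^{2} = \left(\left(-4 + \left(-2 + 0\right)\right) - 12188\right) + \left(-105\right)^{2} = \left(\left(-4 - 2\right) - 12188\right) + 11025 = \left(-6 - 12188\right) + 11025 = -12194 + 11025 = -1169$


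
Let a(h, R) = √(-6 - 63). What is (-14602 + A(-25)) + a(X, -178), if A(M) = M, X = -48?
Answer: -14627 + I*√69 ≈ -14627.0 + 8.3066*I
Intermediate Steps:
a(h, R) = I*√69 (a(h, R) = √(-69) = I*√69)
(-14602 + A(-25)) + a(X, -178) = (-14602 - 25) + I*√69 = -14627 + I*√69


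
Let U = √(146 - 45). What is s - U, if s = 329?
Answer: 329 - √101 ≈ 318.95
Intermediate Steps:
U = √101 ≈ 10.050
s - U = 329 - √101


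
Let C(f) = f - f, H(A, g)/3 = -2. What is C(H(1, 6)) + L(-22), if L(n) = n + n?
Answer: -44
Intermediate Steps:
H(A, g) = -6 (H(A, g) = 3*(-2) = -6)
C(f) = 0
L(n) = 2*n
C(H(1, 6)) + L(-22) = 0 + 2*(-22) = 0 - 44 = -44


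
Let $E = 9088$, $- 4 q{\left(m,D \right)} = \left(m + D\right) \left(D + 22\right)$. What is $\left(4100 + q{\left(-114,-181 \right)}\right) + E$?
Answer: $\frac{5847}{4} \approx 1461.8$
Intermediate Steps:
$q{\left(m,D \right)} = - \frac{\left(22 + D\right) \left(D + m\right)}{4}$ ($q{\left(m,D \right)} = - \frac{\left(m + D\right) \left(D + 22\right)}{4} = - \frac{\left(D + m\right) \left(22 + D\right)}{4} = - \frac{\left(22 + D\right) \left(D + m\right)}{4}$)
$\left(4100 + q{\left(-114,-181 \right)}\right) + E = \left(4100 - \left(- \frac{3245}{2} + \frac{10317}{2} + \frac{32761}{4}\right)\right) + 9088 = \left(4100 + \left(\frac{1991}{2} + 627 - \frac{32761}{4} - \frac{10317}{2}\right)\right) + 9088 = \left(4100 - \frac{46905}{4}\right) + 9088 = - \frac{30505}{4} + 9088 = \frac{5847}{4}$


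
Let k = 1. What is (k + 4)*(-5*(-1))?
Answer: 25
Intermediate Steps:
(k + 4)*(-5*(-1)) = (1 + 4)*(-5*(-1)) = 5*5 = 25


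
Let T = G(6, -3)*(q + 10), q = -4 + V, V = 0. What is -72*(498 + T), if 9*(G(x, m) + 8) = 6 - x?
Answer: -32400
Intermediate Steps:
G(x, m) = -22/3 - x/9 (G(x, m) = -8 + (6 - x)/9 = -8 + (2/3 - x/9) = -22/3 - x/9)
q = -4 (q = -4 + 0 = -4)
T = -48 (T = (-22/3 - 1/9*6)*(-4 + 10) = (-22/3 - 2/3)*6 = -8*6 = -48)
-72*(498 + T) = -72*(498 - 48) = -72*450 = -32400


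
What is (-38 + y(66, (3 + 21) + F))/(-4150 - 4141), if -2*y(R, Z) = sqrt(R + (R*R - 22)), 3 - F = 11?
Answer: 38/8291 + 10*sqrt(11)/8291 ≈ 0.0085836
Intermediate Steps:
F = -8 (F = 3 - 1*11 = 3 - 11 = -8)
y(R, Z) = -sqrt(-22 + R + R**2)/2 (y(R, Z) = -sqrt(R + (R*R - 22))/2 = -sqrt(R + (R**2 - 22))/2 = -sqrt(R + (-22 + R**2))/2 = -sqrt(-22 + R + R**2)/2)
(-38 + y(66, (3 + 21) + F))/(-4150 - 4141) = (-38 - sqrt(-22 + 66 + 66**2)/2)/(-4150 - 4141) = (-38 - sqrt(-22 + 66 + 4356)/2)/(-8291) = (-38 - 10*sqrt(11))*(-1/8291) = 38/8291 + 10*sqrt(11)/8291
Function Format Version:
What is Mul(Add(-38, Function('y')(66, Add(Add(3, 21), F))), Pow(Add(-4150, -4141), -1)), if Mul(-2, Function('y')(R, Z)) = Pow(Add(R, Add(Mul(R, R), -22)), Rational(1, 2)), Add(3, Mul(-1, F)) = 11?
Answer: Add(Rational(38, 8291), Mul(Rational(10, 8291), Pow(11, Rational(1, 2)))) ≈ 0.0085836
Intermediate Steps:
F = -8 (F = Add(3, Mul(-1, 11)) = Add(3, -11) = -8)
Function('y')(R, Z) = Mul(Rational(-1, 2), Pow(Add(-22, R, Pow(R, 2)), Rational(1, 2))) (Function('y')(R, Z) = Mul(Rational(-1, 2), Pow(Add(R, Add(Mul(R, R), -22)), Rational(1, 2))) = Mul(Rational(-1, 2), Pow(Add(R, Add(Pow(R, 2), -22)), Rational(1, 2))) = Mul(Rational(-1, 2), Pow(Add(R, Add(-22, Pow(R, 2))), Rational(1, 2))) = Mul(Rational(-1, 2), Pow(Add(-22, R, Pow(R, 2)), Rational(1, 2))))
Mul(Add(-38, Function('y')(66, Add(Add(3, 21), F))), Pow(Add(-4150, -4141), -1)) = Mul(Add(-38, Mul(Rational(-1, 2), Pow(Add(-22, 66, Pow(66, 2)), Rational(1, 2)))), Pow(Add(-4150, -4141), -1)) = Mul(Add(-38, Mul(Rational(-1, 2), Pow(Add(-22, 66, 4356), Rational(1, 2)))), Pow(-8291, -1)) = Mul(Add(-38, Mul(Rational(-1, 2), Pow(4400, Rational(1, 2)))), Rational(-1, 8291)) = Mul(Add(-38, Mul(Rational(-1, 2), Mul(20, Pow(11, Rational(1, 2))))), Rational(-1, 8291)) = Mul(Add(-38, Mul(-10, Pow(11, Rational(1, 2)))), Rational(-1, 8291)) = Add(Rational(38, 8291), Mul(Rational(10, 8291), Pow(11, Rational(1, 2))))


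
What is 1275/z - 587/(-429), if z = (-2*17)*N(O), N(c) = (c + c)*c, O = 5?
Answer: 1061/1716 ≈ 0.61830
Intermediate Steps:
N(c) = 2*c² (N(c) = (2*c)*c = 2*c²)
z = -1700 (z = (-2*17)*(2*5²) = -68*25 = -34*50 = -1700)
1275/z - 587/(-429) = 1275/(-1700) - 587/(-429) = 1275*(-1/1700) - 587*(-1/429) = -¾ + 587/429 = 1061/1716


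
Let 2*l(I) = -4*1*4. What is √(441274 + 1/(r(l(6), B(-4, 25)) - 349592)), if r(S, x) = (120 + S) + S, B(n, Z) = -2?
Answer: √374291861634597/29124 ≈ 664.28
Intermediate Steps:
l(I) = -8 (l(I) = (-4*1*4)/2 = (-4*4)/2 = (½)*(-16) = -8)
r(S, x) = 120 + 2*S
√(441274 + 1/(r(l(6), B(-4, 25)) - 349592)) = √(441274 + 1/((120 + 2*(-8)) - 349592)) = √(441274 + 1/((120 - 16) - 349592)) = √(441274 + 1/(104 - 349592)) = √(441274 + 1/(-349488)) = √(441274 - 1/349488) = √(154219967711/349488) = √374291861634597/29124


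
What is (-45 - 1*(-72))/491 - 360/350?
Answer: -16731/17185 ≈ -0.97358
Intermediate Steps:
(-45 - 1*(-72))/491 - 360/350 = (-45 + 72)*(1/491) - 360*1/350 = 27*(1/491) - 36/35 = 27/491 - 36/35 = -16731/17185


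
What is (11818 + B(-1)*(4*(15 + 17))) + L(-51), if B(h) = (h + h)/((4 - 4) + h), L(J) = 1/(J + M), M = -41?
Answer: 1110807/92 ≈ 12074.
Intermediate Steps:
L(J) = 1/(-41 + J) (L(J) = 1/(J - 41) = 1/(-41 + J))
B(h) = 2 (B(h) = (2*h)/(0 + h) = (2*h)/h = 2)
(11818 + B(-1)*(4*(15 + 17))) + L(-51) = (11818 + 2*(4*(15 + 17))) + 1/(-41 - 51) = (11818 + 2*(4*32)) + 1/(-92) = (11818 + 2*128) - 1/92 = (11818 + 256) - 1/92 = 12074 - 1/92 = 1110807/92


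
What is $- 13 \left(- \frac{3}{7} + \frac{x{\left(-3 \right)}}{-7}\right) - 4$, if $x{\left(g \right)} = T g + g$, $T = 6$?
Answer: $- \frac{262}{7} \approx -37.429$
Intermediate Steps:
$x{\left(g \right)} = 7 g$ ($x{\left(g \right)} = 6 g + g = 7 g$)
$- 13 \left(- \frac{3}{7} + \frac{x{\left(-3 \right)}}{-7}\right) - 4 = - 13 \left(- \frac{3}{7} + \frac{7 \left(-3\right)}{-7}\right) - 4 = - 13 \left(\left(-3\right) \frac{1}{7} - -3\right) - 4 = - 13 \left(- \frac{3}{7} + 3\right) - 4 = \left(-13\right) \frac{18}{7} - 4 = - \frac{234}{7} - 4 = - \frac{262}{7}$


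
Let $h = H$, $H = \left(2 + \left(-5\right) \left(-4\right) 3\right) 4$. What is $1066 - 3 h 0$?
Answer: $0$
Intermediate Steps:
$H = 248$ ($H = \left(2 + 20 \cdot 3\right) 4 = \left(2 + 60\right) 4 = 62 \cdot 4 = 248$)
$h = 248$
$1066 - 3 h 0 = 1066 \left(-3\right) 248 \cdot 0 = 1066 \left(\left(-744\right) 0\right) = 1066 \cdot 0 = 0$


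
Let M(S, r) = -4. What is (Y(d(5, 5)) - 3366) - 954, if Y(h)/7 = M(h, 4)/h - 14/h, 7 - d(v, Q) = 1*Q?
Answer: -4383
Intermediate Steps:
d(v, Q) = 7 - Q
Y(h) = -126/h (Y(h) = 7*(-4/h - 14/h) = 7*(-18/h) = -126/h)
(Y(d(5, 5)) - 3366) - 954 = (-126/(7 - 1*5) - 3366) - 954 = (-126/(7 - 5) - 3366) - 954 = (-126/2 - 3366) - 954 = (-126*1/2 - 3366) - 954 = (-63 - 3366) - 954 = -3429 - 954 = -4383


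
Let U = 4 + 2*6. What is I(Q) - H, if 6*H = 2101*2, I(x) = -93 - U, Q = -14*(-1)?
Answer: -2428/3 ≈ -809.33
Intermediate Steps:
U = 16 (U = 4 + 12 = 16)
Q = 14
I(x) = -109 (I(x) = -93 - 1*16 = -93 - 16 = -109)
H = 2101/3 (H = (2101*2)/6 = (1/6)*4202 = 2101/3 ≈ 700.33)
I(Q) - H = -109 - 1*2101/3 = -109 - 2101/3 = -2428/3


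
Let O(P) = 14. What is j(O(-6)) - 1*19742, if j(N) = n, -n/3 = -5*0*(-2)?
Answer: -19742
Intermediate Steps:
n = 0 (n = -3*(-5*0)*(-2) = -0*(-2) = -3*0 = 0)
j(N) = 0
j(O(-6)) - 1*19742 = 0 - 1*19742 = 0 - 19742 = -19742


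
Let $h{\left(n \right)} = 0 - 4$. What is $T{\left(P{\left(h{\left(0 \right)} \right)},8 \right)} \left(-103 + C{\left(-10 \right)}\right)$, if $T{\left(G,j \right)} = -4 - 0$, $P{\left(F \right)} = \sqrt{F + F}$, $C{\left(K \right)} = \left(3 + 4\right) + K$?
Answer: $424$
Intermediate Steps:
$h{\left(n \right)} = -4$ ($h{\left(n \right)} = 0 - 4 = -4$)
$C{\left(K \right)} = 7 + K$
$P{\left(F \right)} = \sqrt{2} \sqrt{F}$ ($P{\left(F \right)} = \sqrt{2 F} = \sqrt{2} \sqrt{F}$)
$T{\left(G,j \right)} = -4$ ($T{\left(G,j \right)} = -4 + 0 = -4$)
$T{\left(P{\left(h{\left(0 \right)} \right)},8 \right)} \left(-103 + C{\left(-10 \right)}\right) = - 4 \left(-103 + \left(7 - 10\right)\right) = - 4 \left(-103 - 3\right) = \left(-4\right) \left(-106\right) = 424$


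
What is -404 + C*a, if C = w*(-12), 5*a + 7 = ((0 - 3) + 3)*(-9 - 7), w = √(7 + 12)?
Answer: -404 + 84*√19/5 ≈ -330.77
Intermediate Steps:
w = √19 ≈ 4.3589
a = -7/5 (a = -7/5 + (((0 - 3) + 3)*(-9 - 7))/5 = -7/5 + ((-3 + 3)*(-16))/5 = -7/5 + (0*(-16))/5 = -7/5 + (⅕)*0 = -7/5 + 0 = -7/5 ≈ -1.4000)
C = -12*√19 (C = √19*(-12) = -12*√19 ≈ -52.307)
-404 + C*a = -404 - 12*√19*(-7/5) = -404 + 84*√19/5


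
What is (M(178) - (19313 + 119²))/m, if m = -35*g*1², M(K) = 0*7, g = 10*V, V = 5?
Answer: 2391/125 ≈ 19.128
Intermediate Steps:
g = 50 (g = 10*5 = 50)
M(K) = 0
m = -1750 (m = -35*50*1² = -1750*1 = -1750)
(M(178) - (19313 + 119²))/m = (0 - (19313 + 119²))/(-1750) = (0 - (19313 + 14161))*(-1/1750) = (0 - 1*33474)*(-1/1750) = (0 - 33474)*(-1/1750) = -33474*(-1/1750) = 2391/125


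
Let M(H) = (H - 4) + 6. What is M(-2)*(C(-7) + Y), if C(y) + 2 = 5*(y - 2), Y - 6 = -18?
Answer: 0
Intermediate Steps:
Y = -12 (Y = 6 - 18 = -12)
M(H) = 2 + H (M(H) = (-4 + H) + 6 = 2 + H)
C(y) = -12 + 5*y (C(y) = -2 + 5*(y - 2) = -2 + 5*(-2 + y) = -2 + (-10 + 5*y) = -12 + 5*y)
M(-2)*(C(-7) + Y) = (2 - 2)*((-12 + 5*(-7)) - 12) = 0*((-12 - 35) - 12) = 0*(-47 - 12) = 0*(-59) = 0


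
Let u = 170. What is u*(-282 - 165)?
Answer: -75990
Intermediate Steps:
u*(-282 - 165) = 170*(-282 - 165) = 170*(-447) = -75990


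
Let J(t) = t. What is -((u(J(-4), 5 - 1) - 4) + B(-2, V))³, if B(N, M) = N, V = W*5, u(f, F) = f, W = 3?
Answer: 1000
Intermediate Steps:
V = 15 (V = 3*5 = 15)
-((u(J(-4), 5 - 1) - 4) + B(-2, V))³ = -((-4 - 4) - 2)³ = -(-8 - 2)³ = -1*(-10)³ = -1*(-1000) = 1000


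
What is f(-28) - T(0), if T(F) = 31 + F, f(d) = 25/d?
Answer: -893/28 ≈ -31.893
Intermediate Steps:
f(-28) - T(0) = 25/(-28) - (31 + 0) = 25*(-1/28) - 1*31 = -25/28 - 31 = -893/28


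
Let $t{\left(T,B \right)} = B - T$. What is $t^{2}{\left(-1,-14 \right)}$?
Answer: $169$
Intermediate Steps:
$t^{2}{\left(-1,-14 \right)} = \left(-14 - -1\right)^{2} = \left(-14 + 1\right)^{2} = \left(-13\right)^{2} = 169$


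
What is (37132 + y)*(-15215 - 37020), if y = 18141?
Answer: -2887185155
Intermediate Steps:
(37132 + y)*(-15215 - 37020) = (37132 + 18141)*(-15215 - 37020) = 55273*(-52235) = -2887185155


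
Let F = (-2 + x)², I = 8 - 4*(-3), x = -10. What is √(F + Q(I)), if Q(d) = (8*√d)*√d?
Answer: 4*√19 ≈ 17.436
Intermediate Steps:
I = 20 (I = 8 + 12 = 20)
Q(d) = 8*d
F = 144 (F = (-2 - 10)² = (-12)² = 144)
√(F + Q(I)) = √(144 + 8*20) = √(144 + 160) = √304 = 4*√19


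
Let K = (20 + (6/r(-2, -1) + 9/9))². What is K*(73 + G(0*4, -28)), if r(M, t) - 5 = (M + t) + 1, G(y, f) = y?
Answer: 38617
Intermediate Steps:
r(M, t) = 6 + M + t (r(M, t) = 5 + ((M + t) + 1) = 5 + (1 + M + t) = 6 + M + t)
K = 529 (K = (20 + (6/(6 - 2 - 1) + 9/9))² = (20 + (6/3 + 9*(⅑)))² = (20 + (6*(⅓) + 1))² = (20 + (2 + 1))² = (20 + 3)² = 23² = 529)
K*(73 + G(0*4, -28)) = 529*(73 + 0*4) = 529*(73 + 0) = 529*73 = 38617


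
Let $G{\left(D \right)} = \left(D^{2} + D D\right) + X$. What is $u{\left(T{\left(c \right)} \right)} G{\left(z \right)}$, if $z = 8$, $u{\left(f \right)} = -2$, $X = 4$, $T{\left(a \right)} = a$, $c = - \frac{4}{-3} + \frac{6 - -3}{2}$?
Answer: $-264$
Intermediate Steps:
$c = \frac{35}{6}$ ($c = \left(-4\right) \left(- \frac{1}{3}\right) + \left(6 + 3\right) \frac{1}{2} = \frac{4}{3} + 9 \cdot \frac{1}{2} = \frac{4}{3} + \frac{9}{2} = \frac{35}{6} \approx 5.8333$)
$G{\left(D \right)} = 4 + 2 D^{2}$ ($G{\left(D \right)} = \left(D^{2} + D D\right) + 4 = \left(D^{2} + D^{2}\right) + 4 = 2 D^{2} + 4 = 4 + 2 D^{2}$)
$u{\left(T{\left(c \right)} \right)} G{\left(z \right)} = - 2 \left(4 + 2 \cdot 8^{2}\right) = - 2 \left(4 + 2 \cdot 64\right) = - 2 \left(4 + 128\right) = \left(-2\right) 132 = -264$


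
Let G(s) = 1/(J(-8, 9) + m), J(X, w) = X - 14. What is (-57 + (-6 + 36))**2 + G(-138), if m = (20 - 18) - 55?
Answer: 54674/75 ≈ 728.99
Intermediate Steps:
J(X, w) = -14 + X
m = -53 (m = 2 - 55 = -53)
G(s) = -1/75 (G(s) = 1/((-14 - 8) - 53) = 1/(-22 - 53) = 1/(-75) = -1/75)
(-57 + (-6 + 36))**2 + G(-138) = (-57 + (-6 + 36))**2 - 1/75 = (-57 + 30)**2 - 1/75 = (-27)**2 - 1/75 = 729 - 1/75 = 54674/75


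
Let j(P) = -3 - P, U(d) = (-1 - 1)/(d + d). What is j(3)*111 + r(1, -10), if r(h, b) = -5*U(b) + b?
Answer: -1353/2 ≈ -676.50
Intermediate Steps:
U(d) = -1/d (U(d) = -2*1/(2*d) = -1/d)
r(h, b) = b + 5/b (r(h, b) = -(-5)/b + b = 5/b + b = b + 5/b)
j(3)*111 + r(1, -10) = (-3 - 1*3)*111 + (-10 + 5/(-10)) = (-3 - 3)*111 + (-10 + 5*(-⅒)) = -6*111 + (-10 - ½) = -666 - 21/2 = -1353/2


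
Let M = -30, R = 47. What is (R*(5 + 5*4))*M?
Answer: -35250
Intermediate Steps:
(R*(5 + 5*4))*M = (47*(5 + 5*4))*(-30) = (47*(5 + 20))*(-30) = (47*25)*(-30) = 1175*(-30) = -35250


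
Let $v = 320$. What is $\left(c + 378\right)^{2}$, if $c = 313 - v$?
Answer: $137641$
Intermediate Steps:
$c = -7$ ($c = 313 - 320 = -7$)
$\left(c + 378\right)^{2} = \left(-7 + 378\right)^{2} = 371^{2} = 137641$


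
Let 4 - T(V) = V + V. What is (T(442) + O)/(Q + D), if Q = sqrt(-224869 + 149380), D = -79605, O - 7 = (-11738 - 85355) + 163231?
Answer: -1731806775/2112343838 - 21755*I*sqrt(75489)/2112343838 ≈ -0.81985 - 0.0028297*I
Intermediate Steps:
T(V) = 4 - 2*V (T(V) = 4 - (V + V) = 4 - 2*V)
O = 66145 (O = 7 + ((-11738 - 85355) + 163231) = 7 + (-97093 + 163231) = 7 + 66138 = 66145)
Q = I*sqrt(75489) (Q = sqrt(-75489) = I*sqrt(75489) ≈ 274.75*I)
(T(442) + O)/(Q + D) = ((4 - 2*442) + 66145)/(I*sqrt(75489) - 79605) = ((4 - 884) + 66145)/(-79605 + I*sqrt(75489)) = (-880 + 66145)/(-79605 + I*sqrt(75489)) = 65265/(-79605 + I*sqrt(75489))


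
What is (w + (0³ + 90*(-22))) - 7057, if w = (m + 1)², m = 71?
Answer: -3853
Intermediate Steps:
w = 5184 (w = (71 + 1)² = 72² = 5184)
(w + (0³ + 90*(-22))) - 7057 = (5184 + (0³ + 90*(-22))) - 7057 = (5184 + (0 - 1980)) - 7057 = (5184 - 1980) - 7057 = 3204 - 7057 = -3853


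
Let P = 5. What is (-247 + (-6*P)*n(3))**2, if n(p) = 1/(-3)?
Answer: 56169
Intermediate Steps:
n(p) = -1/3
(-247 + (-6*P)*n(3))**2 = (-247 - 6*5*(-1/3))**2 = (-247 - 30*(-1/3))**2 = (-247 + 10)**2 = (-237)**2 = 56169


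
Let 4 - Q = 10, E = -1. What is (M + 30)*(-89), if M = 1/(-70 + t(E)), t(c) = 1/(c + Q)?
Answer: -1310347/491 ≈ -2668.7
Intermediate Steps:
Q = -6 (Q = 4 - 1*10 = 4 - 10 = -6)
t(c) = 1/(-6 + c) (t(c) = 1/(c - 6) = 1/(-6 + c))
M = -7/491 (M = 1/(-70 + 1/(-6 - 1)) = 1/(-70 + 1/(-7)) = 1/(-70 - 1/7) = 1/(-491/7) = -7/491 ≈ -0.014257)
(M + 30)*(-89) = (-7/491 + 30)*(-89) = (14723/491)*(-89) = -1310347/491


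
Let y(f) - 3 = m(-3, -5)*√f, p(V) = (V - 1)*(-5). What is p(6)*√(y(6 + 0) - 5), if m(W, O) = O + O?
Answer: -25*I*√(2 + 10*√6) ≈ -128.68*I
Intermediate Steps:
m(W, O) = 2*O
p(V) = 5 - 5*V (p(V) = (-1 + V)*(-5) = 5 - 5*V)
y(f) = 3 - 10*√f (y(f) = 3 + (2*(-5))*√f = 3 - 10*√f)
p(6)*√(y(6 + 0) - 5) = (5 - 5*6)*√((3 - 10*√(6 + 0)) - 5) = (5 - 30)*√((3 - 10*√6) - 5) = -25*√(-2 - 10*√6)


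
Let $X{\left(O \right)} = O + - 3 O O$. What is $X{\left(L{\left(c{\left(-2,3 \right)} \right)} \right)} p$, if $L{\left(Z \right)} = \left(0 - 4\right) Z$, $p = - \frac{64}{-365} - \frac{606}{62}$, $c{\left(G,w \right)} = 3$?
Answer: $\frac{48223284}{11315} \approx 4261.9$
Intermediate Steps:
$p = - \frac{108611}{11315}$ ($p = \left(-64\right) \left(- \frac{1}{365}\right) - \frac{303}{31} = \frac{64}{365} - \frac{303}{31} = - \frac{108611}{11315} \approx -9.5988$)
$L{\left(Z \right)} = - 4 Z$
$X{\left(O \right)} = O - 3 O^{2}$
$X{\left(L{\left(c{\left(-2,3 \right)} \right)} \right)} p = \left(-4\right) 3 \left(1 - 3 \left(\left(-4\right) 3\right)\right) \left(- \frac{108611}{11315}\right) = - 12 \left(1 - -36\right) \left(- \frac{108611}{11315}\right) = - 12 \left(1 + 36\right) \left(- \frac{108611}{11315}\right) = \left(-12\right) 37 \left(- \frac{108611}{11315}\right) = \left(-444\right) \left(- \frac{108611}{11315}\right) = \frac{48223284}{11315}$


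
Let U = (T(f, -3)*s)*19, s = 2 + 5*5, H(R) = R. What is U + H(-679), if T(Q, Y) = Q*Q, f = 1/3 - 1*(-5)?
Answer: 13913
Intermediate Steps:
f = 16/3 (f = 1/3 + 5 = 16/3 ≈ 5.3333)
T(Q, Y) = Q**2
s = 27 (s = 2 + 25 = 27)
U = 14592 (U = ((16/3)**2*27)*19 = ((256/9)*27)*19 = 768*19 = 14592)
U + H(-679) = 14592 - 679 = 13913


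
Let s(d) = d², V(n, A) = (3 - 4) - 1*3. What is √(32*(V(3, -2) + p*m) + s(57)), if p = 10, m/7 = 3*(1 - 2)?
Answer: I*√3599 ≈ 59.992*I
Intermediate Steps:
m = -21 (m = 7*(3*(1 - 2)) = 7*(3*(-1)) = 7*(-3) = -21)
V(n, A) = -4 (V(n, A) = -1 - 3 = -4)
√(32*(V(3, -2) + p*m) + s(57)) = √(32*(-4 + 10*(-21)) + 57²) = √(32*(-4 - 210) + 3249) = √(32*(-214) + 3249) = √(-6848 + 3249) = √(-3599) = I*√3599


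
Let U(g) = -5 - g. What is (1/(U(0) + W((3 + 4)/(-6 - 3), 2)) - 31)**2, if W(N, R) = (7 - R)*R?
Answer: 23716/25 ≈ 948.64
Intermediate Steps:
W(N, R) = R*(7 - R)
(1/(U(0) + W((3 + 4)/(-6 - 3), 2)) - 31)**2 = (1/((-5 - 1*0) + 2*(7 - 1*2)) - 31)**2 = (1/((-5 + 0) + 2*(7 - 2)) - 31)**2 = (1/(-5 + 2*5) - 31)**2 = (1/(-5 + 10) - 31)**2 = (1/5 - 31)**2 = (-154/5)**2 = 23716/25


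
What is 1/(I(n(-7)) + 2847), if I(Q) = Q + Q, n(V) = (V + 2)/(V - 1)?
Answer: 4/11393 ≈ 0.00035109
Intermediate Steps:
n(V) = (2 + V)/(-1 + V)
I(Q) = 2*Q
1/(I(n(-7)) + 2847) = 1/(2*((2 - 7)/(-1 - 7)) + 2847) = 1/(2*(-5/(-8)) + 2847) = 1/(2*(-⅛*(-5)) + 2847) = 1/(2*(5/8) + 2847) = 1/(5/4 + 2847) = 1/(11393/4) = 4/11393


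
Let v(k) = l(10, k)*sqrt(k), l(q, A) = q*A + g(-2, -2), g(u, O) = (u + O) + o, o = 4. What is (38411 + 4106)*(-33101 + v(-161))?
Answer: -1407355217 - 68452370*I*sqrt(161) ≈ -1.4074e+9 - 8.6856e+8*I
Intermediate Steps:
g(u, O) = 4 + O + u (g(u, O) = (u + O) + 4 = (O + u) + 4 = 4 + O + u)
l(q, A) = A*q (l(q, A) = q*A + (4 - 2 - 2) = A*q + 0 = A*q)
v(k) = 10*k**(3/2) (v(k) = (k*10)*sqrt(k) = (10*k)*sqrt(k) = 10*k**(3/2))
(38411 + 4106)*(-33101 + v(-161)) = (38411 + 4106)*(-33101 + 10*(-161)**(3/2)) = 42517*(-33101 + 10*(-161*I*sqrt(161))) = 42517*(-33101 - 1610*I*sqrt(161)) = -1407355217 - 68452370*I*sqrt(161)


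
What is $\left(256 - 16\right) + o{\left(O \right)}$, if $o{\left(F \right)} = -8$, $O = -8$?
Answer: $232$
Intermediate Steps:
$\left(256 - 16\right) + o{\left(O \right)} = \left(256 - 16\right) - 8 = 240 - 8 = 232$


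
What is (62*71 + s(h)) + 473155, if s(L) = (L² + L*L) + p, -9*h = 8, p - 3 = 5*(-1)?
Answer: 38682083/81 ≈ 4.7756e+5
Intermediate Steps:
p = -2 (p = 3 + 5*(-1) = 3 - 5 = -2)
h = -8/9 (h = -⅑*8 = -8/9 ≈ -0.88889)
s(L) = -2 + 2*L² (s(L) = (L² + L*L) - 2 = (L² + L²) - 2 = 2*L² - 2 = -2 + 2*L²)
(62*71 + s(h)) + 473155 = (62*71 + (-2 + 2*(-8/9)²)) + 473155 = (4402 + (-2 + 2*(64/81))) + 473155 = (4402 + (-2 + 128/81)) + 473155 = (4402 - 34/81) + 473155 = 356528/81 + 473155 = 38682083/81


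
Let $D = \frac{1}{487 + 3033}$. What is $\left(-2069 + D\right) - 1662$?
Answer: $- \frac{13133119}{3520} \approx -3731.0$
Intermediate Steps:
$D = \frac{1}{3520} \approx 0.00028409$
$\left(-2069 + D\right) - 1662 = \left(-2069 + \frac{1}{3520}\right) - 1662 = - \frac{7282879}{3520} - 1662 = - \frac{13133119}{3520}$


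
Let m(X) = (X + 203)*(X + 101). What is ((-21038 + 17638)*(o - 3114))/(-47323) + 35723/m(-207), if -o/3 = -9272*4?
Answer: 157599559529/20064952 ≈ 7854.5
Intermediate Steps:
m(X) = (101 + X)*(203 + X) (m(X) = (203 + X)*(101 + X) = (101 + X)*(203 + X))
o = 111264 (o = -(-27816)*4 = -3*(-37088) = 111264)
((-21038 + 17638)*(o - 3114))/(-47323) + 35723/m(-207) = ((-21038 + 17638)*(111264 - 3114))/(-47323) + 35723/(20503 + (-207)² + 304*(-207)) = -3400*108150*(-1/47323) + 35723/(20503 + 42849 - 62928) = -367710000*(-1/47323) + 35723/424 = 367710000/47323 + 35723*(1/424) = 367710000/47323 + 35723/424 = 157599559529/20064952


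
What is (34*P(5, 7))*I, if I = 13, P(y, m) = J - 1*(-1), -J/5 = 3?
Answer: -6188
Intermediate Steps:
J = -15 (J = -5*3 = -15)
P(y, m) = -14 (P(y, m) = -15 - 1*(-1) = -15 + 1 = -14)
(34*P(5, 7))*I = (34*(-14))*13 = -476*13 = -6188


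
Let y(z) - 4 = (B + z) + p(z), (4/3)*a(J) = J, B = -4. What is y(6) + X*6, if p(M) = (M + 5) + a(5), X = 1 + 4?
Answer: 203/4 ≈ 50.750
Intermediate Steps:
a(J) = 3*J/4
X = 5
p(M) = 35/4 + M (p(M) = (M + 5) + (¾)*5 = (5 + M) + 15/4 = 35/4 + M)
y(z) = 35/4 + 2*z (y(z) = 4 + ((-4 + z) + (35/4 + z)) = 4 + (19/4 + 2*z) = 35/4 + 2*z)
y(6) + X*6 = (35/4 + 2*6) + 5*6 = (35/4 + 12) + 30 = 83/4 + 30 = 203/4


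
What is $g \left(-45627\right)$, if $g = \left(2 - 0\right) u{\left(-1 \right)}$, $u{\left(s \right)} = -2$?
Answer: $182508$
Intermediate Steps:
$g = -4$ ($g = \left(2 - 0\right) \left(-2\right) = \left(2 + 0\right) \left(-2\right) = 2 \left(-2\right) = -4$)
$g \left(-45627\right) = \left(-4\right) \left(-45627\right) = 182508$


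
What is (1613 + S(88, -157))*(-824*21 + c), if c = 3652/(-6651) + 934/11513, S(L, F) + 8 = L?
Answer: -2243317074133442/76572963 ≈ -2.9296e+7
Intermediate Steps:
S(L, F) = -8 + L
c = -35833442/76572963 (c = 3652*(-1/6651) + 934*(1/11513) = -3652/6651 + 934/11513 = -35833442/76572963 ≈ -0.46796)
(1613 + S(88, -157))*(-824*21 + c) = (1613 + (-8 + 88))*(-824*21 - 35833442/76572963) = (1613 + 80)*(-17304 - 35833442/76572963) = 1693*(-1325054385194/76572963) = -2243317074133442/76572963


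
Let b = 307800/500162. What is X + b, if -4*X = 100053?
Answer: -25020738693/1000324 ≈ -25013.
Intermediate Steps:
X = -100053/4 (X = -1/4*100053 = -100053/4 ≈ -25013.)
b = 153900/250081 (b = 307800*(1/500162) = 153900/250081 ≈ 0.61540)
X + b = -100053/4 + 153900/250081 = -25020738693/1000324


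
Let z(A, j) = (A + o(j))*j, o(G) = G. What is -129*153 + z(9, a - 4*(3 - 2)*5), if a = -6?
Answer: -19295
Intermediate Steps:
z(A, j) = j*(A + j) (z(A, j) = (A + j)*j = j*(A + j))
-129*153 + z(9, a - 4*(3 - 2)*5) = -129*153 + (-6 - 4*(3 - 2)*5)*(9 + (-6 - 4*(3 - 2)*5)) = -19737 + (-6 - 4*1*5)*(9 + (-6 - 4*1*5)) = -19737 + (-6 - 4*5)*(9 + (-6 - 4*5)) = -19737 + (-6 - 1*20)*(9 + (-6 - 1*20)) = -19737 + (-6 - 20)*(9 + (-6 - 20)) = -19737 - 26*(9 - 26) = -19737 - 26*(-17) = -19737 + 442 = -19295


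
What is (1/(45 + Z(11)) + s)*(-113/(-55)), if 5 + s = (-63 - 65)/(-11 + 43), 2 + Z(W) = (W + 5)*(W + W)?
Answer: -401602/21725 ≈ -18.486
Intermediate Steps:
Z(W) = -2 + 2*W*(5 + W) (Z(W) = -2 + (W + 5)*(W + W) = -2 + (5 + W)*(2*W) = -2 + 2*W*(5 + W))
s = -9 (s = -5 + (-63 - 65)/(-11 + 43) = -5 - 128/32 = -5 - 128*1/32 = -5 - 4 = -9)
(1/(45 + Z(11)) + s)*(-113/(-55)) = (1/(45 + (-2 + 2*11**2 + 10*11)) - 9)*(-113/(-55)) = (1/(45 + (-2 + 2*121 + 110)) - 9)*(-113*(-1/55)) = (1/(45 + (-2 + 242 + 110)) - 9)*(113/55) = (1/(45 + 350) - 9)*(113/55) = (1/395 - 9)*(113/55) = -3554/395*113/55 = -401602/21725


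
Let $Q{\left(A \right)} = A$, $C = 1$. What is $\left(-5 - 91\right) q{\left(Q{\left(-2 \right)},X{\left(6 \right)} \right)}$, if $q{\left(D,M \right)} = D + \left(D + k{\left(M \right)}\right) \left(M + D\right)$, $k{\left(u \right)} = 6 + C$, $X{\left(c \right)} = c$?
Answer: $-1728$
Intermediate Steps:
$k{\left(u \right)} = 7$ ($k{\left(u \right)} = 6 + 1 = 7$)
$q{\left(D,M \right)} = D + \left(7 + D\right) \left(D + M\right)$ ($q{\left(D,M \right)} = D + \left(D + 7\right) \left(M + D\right) = D + \left(7 + D\right) \left(D + M\right)$)
$\left(-5 - 91\right) q{\left(Q{\left(-2 \right)},X{\left(6 \right)} \right)} = \left(-5 - 91\right) \left(\left(-2\right)^{2} + 7 \cdot 6 + 8 \left(-2\right) - 12\right) = - 96 \left(4 + 42 - 16 - 12\right) = \left(-96\right) 18 = -1728$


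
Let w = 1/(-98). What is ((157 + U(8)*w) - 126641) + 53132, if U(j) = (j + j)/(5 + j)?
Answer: -46725232/637 ≈ -73352.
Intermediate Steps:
U(j) = 2*j/(5 + j) (U(j) = (2*j)/(5 + j) = 2*j/(5 + j))
w = -1/98 ≈ -0.010204
((157 + U(8)*w) - 126641) + 53132 = ((157 + (2*8/(5 + 8))*(-1/98)) - 126641) + 53132 = ((157 + (2*8/13)*(-1/98)) - 126641) + 53132 = ((157 + (2*8*(1/13))*(-1/98)) - 126641) + 53132 = ((157 + (16/13)*(-1/98)) - 126641) + 53132 = ((157 - 8/637) - 126641) + 53132 = (100001/637 - 126641) + 53132 = -80570316/637 + 53132 = -46725232/637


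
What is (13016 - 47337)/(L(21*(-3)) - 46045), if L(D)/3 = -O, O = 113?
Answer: 34321/46384 ≈ 0.73993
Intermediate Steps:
L(D) = -339 (L(D) = 3*(-1*113) = 3*(-113) = -339)
(13016 - 47337)/(L(21*(-3)) - 46045) = (13016 - 47337)/(-339 - 46045) = -34321/(-46384) = -34321*(-1/46384) = 34321/46384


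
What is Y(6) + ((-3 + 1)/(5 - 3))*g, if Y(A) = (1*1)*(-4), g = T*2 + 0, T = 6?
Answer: -16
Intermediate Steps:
g = 12 (g = 6*2 + 0 = 12 + 0 = 12)
Y(A) = -4 (Y(A) = 1*(-4) = -4)
Y(6) + ((-3 + 1)/(5 - 3))*g = -4 + ((-3 + 1)/(5 - 3))*12 = -4 - 2/2*12 = -4 - 2*½*12 = -4 - 1*12 = -4 - 12 = -16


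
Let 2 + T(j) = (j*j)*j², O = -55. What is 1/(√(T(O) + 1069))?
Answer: √2287923/4575846 ≈ 0.00033056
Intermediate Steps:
T(j) = -2 + j⁴ (T(j) = -2 + (j*j)*j² = -2 + j²*j² = -2 + j⁴)
1/(√(T(O) + 1069)) = 1/(√((-2 + (-55)⁴) + 1069)) = 1/(√((-2 + 9150625) + 1069)) = 1/(√(9150623 + 1069)) = 1/(√9151692) = 1/(2*√2287923) = √2287923/4575846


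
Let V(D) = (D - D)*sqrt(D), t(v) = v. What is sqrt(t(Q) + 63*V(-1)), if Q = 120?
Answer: 2*sqrt(30) ≈ 10.954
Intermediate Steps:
V(D) = 0 (V(D) = 0*sqrt(D) = 0)
sqrt(t(Q) + 63*V(-1)) = sqrt(120 + 63*0) = sqrt(120 + 0) = sqrt(120) = 2*sqrt(30)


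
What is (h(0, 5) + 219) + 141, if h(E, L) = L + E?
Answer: 365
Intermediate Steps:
h(E, L) = E + L
(h(0, 5) + 219) + 141 = ((0 + 5) + 219) + 141 = (5 + 219) + 141 = 224 + 141 = 365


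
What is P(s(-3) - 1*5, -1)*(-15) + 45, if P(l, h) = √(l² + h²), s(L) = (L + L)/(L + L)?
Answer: 45 - 15*√17 ≈ -16.847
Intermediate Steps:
s(L) = 1 (s(L) = (2*L)/((2*L)) = (2*L)*(1/(2*L)) = 1)
P(l, h) = √(h² + l²)
P(s(-3) - 1*5, -1)*(-15) + 45 = √((-1)² + (1 - 1*5)²)*(-15) + 45 = √(1 + (1 - 5)²)*(-15) + 45 = √(1 + (-4)²)*(-15) + 45 = √(1 + 16)*(-15) + 45 = √17*(-15) + 45 = -15*√17 + 45 = 45 - 15*√17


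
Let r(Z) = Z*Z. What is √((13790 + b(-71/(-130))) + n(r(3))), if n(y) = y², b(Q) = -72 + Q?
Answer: √233212330/130 ≈ 117.47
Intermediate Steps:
r(Z) = Z²
√((13790 + b(-71/(-130))) + n(r(3))) = √((13790 + (-72 - 71/(-130))) + (3²)²) = √((13790 + (-72 - 71*(-1/130))) + 9²) = √((13790 + (-72 + 71/130)) + 81) = √((13790 - 9289/130) + 81) = √(1783411/130 + 81) = √(1793941/130) = √233212330/130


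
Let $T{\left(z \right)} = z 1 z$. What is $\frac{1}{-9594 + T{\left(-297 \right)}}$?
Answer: $\frac{1}{78615} \approx 1.272 \cdot 10^{-5}$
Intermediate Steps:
$T{\left(z \right)} = z^{2}$ ($T{\left(z \right)} = z z = z^{2}$)
$\frac{1}{-9594 + T{\left(-297 \right)}} = \frac{1}{-9594 + \left(-297\right)^{2}} = \frac{1}{-9594 + 88209} = \frac{1}{78615}$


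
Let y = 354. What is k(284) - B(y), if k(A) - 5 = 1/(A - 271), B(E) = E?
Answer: -4536/13 ≈ -348.92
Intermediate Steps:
k(A) = 5 + 1/(-271 + A) (k(A) = 5 + 1/(A - 271) = 5 + 1/(-271 + A))
k(284) - B(y) = (-1354 + 5*284)/(-271 + 284) - 1*354 = (-1354 + 1420)/13 - 354 = (1/13)*66 - 354 = 66/13 - 354 = -4536/13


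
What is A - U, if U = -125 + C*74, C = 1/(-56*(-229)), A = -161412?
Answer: -1034172281/6412 ≈ -1.6129e+5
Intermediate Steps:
C = 1/12824 (C = -1/56*(-1/229) = 1/12824 ≈ 7.7979e-5)
U = -801463/6412 (U = -125 + (1/12824)*74 = -125 + 37/6412 = -801463/6412 ≈ -124.99)
A - U = -161412 - 1*(-801463/6412) = -161412 + 801463/6412 = -1034172281/6412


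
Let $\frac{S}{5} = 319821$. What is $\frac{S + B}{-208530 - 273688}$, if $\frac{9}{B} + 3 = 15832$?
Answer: $- \frac{12656116527}{3816514361} \approx -3.3161$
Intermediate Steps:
$B = \frac{9}{15829}$ ($B = \frac{9}{-3 + 15832} = \frac{9}{15829} \approx 0.00056858$)
$S = 1599105$ ($S = 5 \cdot 319821 = 1599105$)
$\frac{S + B}{-208530 - 273688} = \frac{1599105 + \frac{9}{15829}}{-208530 - 273688} = \frac{25312233054}{15829 \left(-482218\right)} = \frac{25312233054}{15829} \left(- \frac{1}{482218}\right) = - \frac{12656116527}{3816514361}$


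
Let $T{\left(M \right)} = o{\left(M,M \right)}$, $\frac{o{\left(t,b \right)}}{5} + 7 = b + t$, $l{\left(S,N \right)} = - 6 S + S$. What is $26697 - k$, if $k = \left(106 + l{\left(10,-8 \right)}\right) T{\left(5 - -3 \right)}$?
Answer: $24177$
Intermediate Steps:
$l{\left(S,N \right)} = - 5 S$
$o{\left(t,b \right)} = -35 + 5 b + 5 t$ ($o{\left(t,b \right)} = -35 + 5 \left(b + t\right) = -35 + \left(5 b + 5 t\right) = -35 + 5 b + 5 t$)
$T{\left(M \right)} = -35 + 10 M$ ($T{\left(M \right)} = -35 + 5 M + 5 M = -35 + 10 M$)
$k = 2520$ ($k = \left(106 - 50\right) \left(-35 + 10 \left(5 - -3\right)\right) = \left(106 - 50\right) \left(-35 + 10 \left(5 + 3\right)\right) = 56 \left(-35 + 10 \cdot 8\right) = 56 \left(-35 + 80\right) = 56 \cdot 45 = 2520$)
$26697 - k = 26697 - 2520 = 24177$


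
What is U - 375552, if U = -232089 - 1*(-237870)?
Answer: -369771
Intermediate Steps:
U = 5781 (U = -232089 + 237870 = 5781)
U - 375552 = 5781 - 375552 = -369771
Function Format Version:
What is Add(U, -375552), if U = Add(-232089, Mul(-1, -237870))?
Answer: -369771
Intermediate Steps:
U = 5781 (U = Add(-232089, 237870) = 5781)
Add(U, -375552) = Add(5781, -375552) = -369771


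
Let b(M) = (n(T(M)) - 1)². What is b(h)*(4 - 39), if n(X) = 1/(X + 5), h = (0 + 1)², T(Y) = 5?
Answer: -567/20 ≈ -28.350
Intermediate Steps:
h = 1 (h = 1² = 1)
n(X) = 1/(5 + X)
b(M) = 81/100 (b(M) = (1/(5 + 5) - 1)² = (1/10 - 1)² = (⅒ - 1)² = (-9/10)² = 81/100)
b(h)*(4 - 39) = 81*(4 - 39)/100 = (81/100)*(-35) = -567/20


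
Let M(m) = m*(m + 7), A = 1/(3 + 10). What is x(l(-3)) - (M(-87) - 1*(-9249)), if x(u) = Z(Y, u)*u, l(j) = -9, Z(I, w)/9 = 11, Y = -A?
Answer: -17100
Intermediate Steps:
A = 1/13 ≈ 0.076923
Y = -1/13 (Y = -1*1/13 = -1/13 ≈ -0.076923)
M(m) = m*(7 + m)
Z(I, w) = 99 (Z(I, w) = 9*11 = 99)
x(u) = 99*u
x(l(-3)) - (M(-87) - 1*(-9249)) = 99*(-9) - (-87*(7 - 87) - 1*(-9249)) = -891 - (-87*(-80) + 9249) = -891 - (6960 + 9249) = -891 - 1*16209 = -891 - 16209 = -17100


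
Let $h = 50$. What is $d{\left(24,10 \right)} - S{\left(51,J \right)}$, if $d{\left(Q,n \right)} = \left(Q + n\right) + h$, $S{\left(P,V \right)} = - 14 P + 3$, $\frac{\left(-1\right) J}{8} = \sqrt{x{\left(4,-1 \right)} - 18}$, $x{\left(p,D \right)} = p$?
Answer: $795$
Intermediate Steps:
$J = - 8 i \sqrt{14}$ ($J = - 8 \sqrt{4 - 18} = - 8 \sqrt{-14} = - 8 i \sqrt{14} \approx - 29.933 i$)
$S{\left(P,V \right)} = 3 - 14 P$
$d{\left(Q,n \right)} = 50 + Q + n$ ($d{\left(Q,n \right)} = \left(Q + n\right) + 50 = 50 + Q + n$)
$d{\left(24,10 \right)} - S{\left(51,J \right)} = \left(50 + 24 + 10\right) - \left(3 - 714\right) = 84 - \left(3 - 714\right) = 84 - -711 = 84 + 711 = 795$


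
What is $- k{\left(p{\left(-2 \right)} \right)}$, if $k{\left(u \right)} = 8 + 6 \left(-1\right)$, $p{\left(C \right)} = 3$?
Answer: $-2$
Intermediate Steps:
$k{\left(u \right)} = 2$ ($k{\left(u \right)} = 8 - 6 = 2$)
$- k{\left(p{\left(-2 \right)} \right)} = \left(-1\right) 2 = -2$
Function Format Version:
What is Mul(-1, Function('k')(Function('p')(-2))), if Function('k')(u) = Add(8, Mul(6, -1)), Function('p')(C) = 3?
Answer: -2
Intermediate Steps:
Function('k')(u) = 2 (Function('k')(u) = Add(8, -6) = 2)
Mul(-1, Function('k')(Function('p')(-2))) = Mul(-1, 2) = -2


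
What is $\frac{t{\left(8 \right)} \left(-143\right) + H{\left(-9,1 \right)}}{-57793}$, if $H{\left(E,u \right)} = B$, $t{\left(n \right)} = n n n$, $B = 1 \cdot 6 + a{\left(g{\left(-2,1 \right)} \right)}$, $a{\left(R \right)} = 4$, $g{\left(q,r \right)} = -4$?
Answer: $\frac{73206}{57793} \approx 1.2667$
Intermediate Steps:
$B = 10$ ($B = 1 \cdot 6 + 4 = 6 + 4 = 10$)
$t{\left(n \right)} = n^{3}$ ($t{\left(n \right)} = n^{2} n = n^{3}$)
$H{\left(E,u \right)} = 10$
$\frac{t{\left(8 \right)} \left(-143\right) + H{\left(-9,1 \right)}}{-57793} = \frac{8^{3} \left(-143\right) + 10}{-57793} = \left(512 \left(-143\right) + 10\right) \left(- \frac{1}{57793}\right) = \left(-73216 + 10\right) \left(- \frac{1}{57793}\right) = \left(-73206\right) \left(- \frac{1}{57793}\right) = \frac{73206}{57793}$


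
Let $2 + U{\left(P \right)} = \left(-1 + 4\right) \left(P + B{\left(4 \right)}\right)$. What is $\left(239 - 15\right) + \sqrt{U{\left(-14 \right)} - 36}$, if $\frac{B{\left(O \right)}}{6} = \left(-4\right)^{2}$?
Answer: $224 + 4 \sqrt{13} \approx 238.42$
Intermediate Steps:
$B{\left(O \right)} = 96$ ($B{\left(O \right)} = 6 \left(-4\right)^{2} = 6 \cdot 16 = 96$)
$U{\left(P \right)} = 286 + 3 P$ ($U{\left(P \right)} = -2 + \left(-1 + 4\right) \left(P + 96\right) = -2 + 3 \left(96 + P\right) = -2 + \left(288 + 3 P\right) = 286 + 3 P$)
$\left(239 - 15\right) + \sqrt{U{\left(-14 \right)} - 36} = \left(239 - 15\right) + \sqrt{\left(286 + 3 \left(-14\right)\right) - 36} = \left(239 - 15\right) + \sqrt{\left(286 - 42\right) - 36} = 224 + \sqrt{244 - 36} = 224 + \sqrt{208} = 224 + 4 \sqrt{13}$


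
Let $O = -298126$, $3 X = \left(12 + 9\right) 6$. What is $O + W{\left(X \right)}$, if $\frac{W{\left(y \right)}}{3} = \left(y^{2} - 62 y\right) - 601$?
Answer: $-302449$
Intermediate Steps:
$X = 42$ ($X = \frac{\left(12 + 9\right) 6}{3} = \frac{21 \cdot 6}{3} = \frac{1}{3} \cdot 126 = 42$)
$W{\left(y \right)} = -1803 - 186 y + 3 y^{2}$ ($W{\left(y \right)} = 3 \left(\left(y^{2} - 62 y\right) - 601\right) = 3 \left(-601 + y^{2} - 62 y\right) = -1803 - 186 y + 3 y^{2}$)
$O + W{\left(X \right)} = -298126 - \left(9615 - 5292\right) = -298126 - 4323 = -302449$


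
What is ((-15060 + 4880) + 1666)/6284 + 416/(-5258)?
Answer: -11845189/8260318 ≈ -1.4340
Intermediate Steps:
((-15060 + 4880) + 1666)/6284 + 416/(-5258) = (-10180 + 1666)*(1/6284) + 416*(-1/5258) = -8514*1/6284 - 208/2629 = -4257/3142 - 208/2629 = -11845189/8260318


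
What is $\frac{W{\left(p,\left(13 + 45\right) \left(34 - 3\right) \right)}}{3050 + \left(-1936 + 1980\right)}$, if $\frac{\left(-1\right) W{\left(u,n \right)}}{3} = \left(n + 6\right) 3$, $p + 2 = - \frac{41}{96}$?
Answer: $- \frac{8118}{1547} \approx -5.2476$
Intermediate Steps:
$p = - \frac{233}{96}$ ($p = -2 - \frac{41}{96} = - \frac{233}{96} \approx -2.4271$)
$W{\left(u,n \right)} = -54 - 9 n$ ($W{\left(u,n \right)} = - 3 \left(n + 6\right) 3 = - 3 \left(6 + n\right) 3 = - 3 \left(18 + 3 n\right) = -54 - 9 n$)
$\frac{W{\left(p,\left(13 + 45\right) \left(34 - 3\right) \right)}}{3050 + \left(-1936 + 1980\right)} = \frac{-54 - 9 \left(13 + 45\right) \left(34 - 3\right)}{3050 + \left(-1936 + 1980\right)} = \frac{-54 - 9 \cdot 58 \cdot 31}{3050 + 44} = \frac{-54 - 16182}{3094} = \left(-54 - 16182\right) \frac{1}{3094} = \left(-16236\right) \frac{1}{3094} = - \frac{8118}{1547}$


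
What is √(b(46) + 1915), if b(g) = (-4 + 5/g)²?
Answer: √4084181/46 ≈ 43.933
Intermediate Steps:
√(b(46) + 1915) = √((-5 + 4*46)²/46² + 1915) = √((-5 + 184)²/2116 + 1915) = √((1/2116)*179² + 1915) = √((1/2116)*32041 + 1915) = √(32041/2116 + 1915) = √(4084181/2116) = √4084181/46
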